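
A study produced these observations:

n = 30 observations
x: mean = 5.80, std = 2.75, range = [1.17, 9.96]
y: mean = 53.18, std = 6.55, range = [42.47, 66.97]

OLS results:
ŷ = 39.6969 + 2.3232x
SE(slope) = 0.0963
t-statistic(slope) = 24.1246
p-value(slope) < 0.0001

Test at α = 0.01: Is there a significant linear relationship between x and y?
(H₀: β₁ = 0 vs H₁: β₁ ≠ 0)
p-value < 0.0001 < α = 0.01, so we reject H₀. The relationship is significant.

Hypothesis test for the slope coefficient:

H₀: β₁ = 0 (no linear relationship)
H₁: β₁ ≠ 0 (linear relationship exists)

Test statistic: t = β̂₁ / SE(β̂₁) = 2.3232 / 0.0963 = 24.1246

p < 0.0001: how often a slope estimate this far from 0 (in SE units) would arise by chance if β₁ were truly 0.

Decision rule: reject H₀ if p-value < α.
p-value < 0.0001 < α = 0.01 → reject H₀.

There is sufficient evidence at the 1% significance level to conclude that a linear relationship exists between x and y.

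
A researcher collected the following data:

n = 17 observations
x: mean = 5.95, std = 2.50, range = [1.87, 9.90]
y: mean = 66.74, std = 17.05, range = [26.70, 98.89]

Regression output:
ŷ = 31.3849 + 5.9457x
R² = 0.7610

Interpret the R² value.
About 76.10% of the variability in y is accounted for by the regression on x (R² = 0.7610) — a strong linear fit.

The coefficient of determination R² is the fraction of the total variation in y that the fitted line accounts for.

Here R² = 0.7610:
- Explained: 76.10% of the variation in y
- Unexplained (residual): 100% − 76.10% = 23.90%
- Rule of thumb (below 0.3 weak; 0.3 to below 0.7 moderate; 0.7 and above strong) → strong

Calculation: R² = 1 − (SS_res / SS_tot), where SS_res is the sum of squared residuals and SS_tot the total sum of squares.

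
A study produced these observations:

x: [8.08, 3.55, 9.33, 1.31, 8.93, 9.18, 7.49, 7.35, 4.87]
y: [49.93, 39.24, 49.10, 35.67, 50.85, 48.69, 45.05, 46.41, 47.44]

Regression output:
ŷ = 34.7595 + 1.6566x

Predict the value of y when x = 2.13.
ŷ = 38.2881

Plug x = 2.13 into the fitted line:

ŷ = 34.7595 + 1.6566 × 2.13
ŷ = 34.7595 + 3.5286
ŷ = 38.2881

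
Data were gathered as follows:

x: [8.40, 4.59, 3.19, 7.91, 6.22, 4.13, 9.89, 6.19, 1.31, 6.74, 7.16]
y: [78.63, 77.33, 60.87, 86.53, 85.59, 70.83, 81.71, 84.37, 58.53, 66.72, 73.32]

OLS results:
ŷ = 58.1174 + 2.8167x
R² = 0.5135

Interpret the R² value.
The model explains 51.35% of the variance in y (R² = 0.5135), leaving 48.65% unexplained; the fit is moderate.

R² = 1 − SS_res/SS_tot compares the residual scatter to the total scatter of y about its mean.

Here R² = 0.5135:
- Explained: 51.35% of the variation in y
- Unexplained (residual): 100% − 51.35% = 48.65%
- Rule of thumb (below 0.3 weak; 0.3 to below 0.7 moderate; 0.7 and above strong) → moderate

Note: R² never decreases when predictors are added, so it should not be used alone to compare models of different size.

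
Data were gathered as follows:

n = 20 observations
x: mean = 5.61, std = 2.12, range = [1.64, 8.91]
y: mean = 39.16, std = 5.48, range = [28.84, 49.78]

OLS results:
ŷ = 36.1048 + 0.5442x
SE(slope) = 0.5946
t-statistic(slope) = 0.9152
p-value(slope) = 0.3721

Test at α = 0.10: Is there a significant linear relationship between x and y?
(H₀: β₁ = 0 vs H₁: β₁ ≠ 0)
p-value = 0.3721 ≥ α = 0.10, so we fail to reject H₀. The relationship is not significant.

Hypothesis test for the slope coefficient:

H₀: β₁ = 0 (no linear relationship)
H₁: β₁ ≠ 0 (linear relationship exists)

Test statistic: t = β̂₁ / SE(β̂₁) = 0.5442 / 0.5946 = 0.9152

p = 0.3721: how often a slope estimate this far from 0 (in SE units) would arise by chance if β₁ were truly 0.

Decision rule: reject H₀ if p-value < α.
p-value = 0.3721 ≥ α = 0.10 → fail to reject H₀.

There is not sufficient evidence at the 10% significance level to conclude that a linear relationship exists between x and y.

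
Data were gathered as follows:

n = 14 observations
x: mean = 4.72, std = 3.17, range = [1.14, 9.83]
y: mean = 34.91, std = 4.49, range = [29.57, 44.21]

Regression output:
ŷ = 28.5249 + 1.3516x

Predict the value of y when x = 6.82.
ŷ = 37.7428

To predict y for x = 6.82, substitute into the regression equation:

ŷ = 28.5249 + 1.3516 × 6.82
ŷ = 28.5249 + 9.2179
ŷ = 37.7428

This is a point prediction; actual observations scatter around it by roughly the residual standard deviation.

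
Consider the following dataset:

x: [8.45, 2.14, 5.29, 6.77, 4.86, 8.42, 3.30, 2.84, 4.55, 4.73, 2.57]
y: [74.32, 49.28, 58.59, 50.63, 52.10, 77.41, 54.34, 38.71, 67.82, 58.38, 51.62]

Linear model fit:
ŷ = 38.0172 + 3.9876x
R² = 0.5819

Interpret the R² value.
About 58.19% of the variability in y is accounted for by the regression on x (R² = 0.5819) — a moderate linear fit.

R² (coefficient of determination) measures the proportion of variance in y explained by the regression model.

Here R² = 0.5819:
- Explained: 58.19% of the variation in y
- Unexplained (residual): 100% − 58.19% = 41.81%
- Rule of thumb (below 0.3 weak; 0.3 to below 0.7 moderate; 0.7 and above strong) → moderate

Note: R² says nothing about causation, and a high R² does not by itself mean the linear form is appropriate — check the residuals.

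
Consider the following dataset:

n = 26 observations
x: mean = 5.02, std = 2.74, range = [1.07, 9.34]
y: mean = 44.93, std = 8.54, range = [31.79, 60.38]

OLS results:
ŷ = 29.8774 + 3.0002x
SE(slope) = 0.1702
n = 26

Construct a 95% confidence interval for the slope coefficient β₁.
The 95% CI for β₁ is (2.6489, 3.3515)

Confidence interval for the slope:

The 95% CI for β₁ is: β̂₁ ± t*(α/2, n-2) × SE(β̂₁)

Step 1: Find critical t-value
- Confidence level = 0.95
- Degrees of freedom = n - 2 = 26 - 2 = 24
- t*(α/2, 24) = 2.0639

Step 2: Calculate margin of error
Margin = 2.0639 × 0.1702 = 0.3513

Step 3: Construct interval
CI = 3.0002 ± 0.3513
CI = (2.6489, 3.3515)

Interpretation: each one-unit increase in x is associated with a change in mean y of between 2.6489 and 3.3515, with 95% confidence.
Both endpoints are positive, so the data support a genuinely positive slope at this confidence level.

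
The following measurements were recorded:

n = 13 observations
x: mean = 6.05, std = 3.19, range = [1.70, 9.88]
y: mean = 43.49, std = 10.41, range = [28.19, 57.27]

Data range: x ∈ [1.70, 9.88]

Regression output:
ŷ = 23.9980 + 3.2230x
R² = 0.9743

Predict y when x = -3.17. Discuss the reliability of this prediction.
ŷ = 13.7811 (extrapolation — x = -3.17 lies outside [1.70, 9.88], so reliability is low).

Prediction calculation:
ŷ = 23.9980 + 3.2230 × (-3.17)
ŷ = 13.7811

Reliability:
- Data range: x ∈ [1.70, 9.88]
- Prediction point: x = -3.17 is 4.87 units below the observed range → this is EXTRAPOLATION, not interpolation

Why that matters here:
- The linear relationship may not hold outside the observed range
- The standard error of prediction grows with (x − x̄)², and x = -3.17 is far from x̄ = 6.05

Report the number if required, but flag clearly that it is an extrapolation.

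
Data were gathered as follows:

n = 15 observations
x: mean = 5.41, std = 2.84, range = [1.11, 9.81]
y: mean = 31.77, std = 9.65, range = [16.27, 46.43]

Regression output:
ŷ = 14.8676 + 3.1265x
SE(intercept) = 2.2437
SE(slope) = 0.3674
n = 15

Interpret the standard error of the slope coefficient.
The slope 3.1265 is pinned down to within about ±0.3674 (one SE) by these data — relative uncertainty 11.8%, i.e. precise.

SE(β̂₁) = 0.3674 says: if we drew many samples of n = 15 from the same population and refit each time, the fitted slopes would scatter with a standard deviation of roughly 0.3674 around the true β₁.

Relative precision:
- SE / |β̂₁| = 0.3674 / 3.1265 = 11.8%
- Rule of thumb (under 20%: precise; 20% to under 50%: moderately precise; 50% or more: imprecise) → precise

Link to the t-test: t = β̂₁ / SE(β̂₁) = 3.1265 / 0.3674 = 8.5098, the statistic for H₀: β₁ = 0.

What drives SE(β̂₁): wider spread of x values → smaller SE; more residual scatter → larger SE; larger n (here n = 15) → smaller SE.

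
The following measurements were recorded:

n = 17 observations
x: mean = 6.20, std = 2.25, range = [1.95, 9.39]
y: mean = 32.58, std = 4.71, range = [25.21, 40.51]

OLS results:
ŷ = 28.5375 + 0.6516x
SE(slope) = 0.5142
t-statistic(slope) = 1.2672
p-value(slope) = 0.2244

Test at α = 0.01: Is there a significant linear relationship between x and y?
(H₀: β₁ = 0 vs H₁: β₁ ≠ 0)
p-value = 0.2244 ≥ α = 0.01, so we fail to reject H₀. The relationship is not significant.

Hypothesis test for the slope coefficient:

H₀: β₁ = 0 (no linear relationship)
H₁: β₁ ≠ 0 (linear relationship exists)

Test statistic: t = β̂₁ / SE(β̂₁) = 0.6516 / 0.5142 = 1.2672

With df = 15, the two-sided p-value for |t| = 1.2672 is 0.2244.

Decision rule: reject H₀ if p-value < α.
p-value = 0.2244 ≥ α = 0.01 → fail to reject H₀.

There is not sufficient evidence at the 1% significance level to conclude that a linear relationship exists between x and y.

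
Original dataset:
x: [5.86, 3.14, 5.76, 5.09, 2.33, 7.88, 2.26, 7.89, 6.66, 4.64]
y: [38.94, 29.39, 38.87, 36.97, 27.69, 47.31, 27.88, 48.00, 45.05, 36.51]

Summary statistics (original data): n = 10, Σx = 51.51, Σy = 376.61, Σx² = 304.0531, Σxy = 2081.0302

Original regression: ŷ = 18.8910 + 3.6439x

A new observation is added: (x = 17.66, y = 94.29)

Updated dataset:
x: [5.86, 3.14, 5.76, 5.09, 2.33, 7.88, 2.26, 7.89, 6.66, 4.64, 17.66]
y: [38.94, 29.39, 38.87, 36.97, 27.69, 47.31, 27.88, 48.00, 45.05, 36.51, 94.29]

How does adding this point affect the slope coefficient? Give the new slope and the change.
New slope β₁ = 4.3381 versus 3.6439 before: a change of +0.6942 (+19.1%).

x = 17.66 lies well outside the original x-range [2.26, 7.89] (x̄ ≈ 5.15), so this observation has high leverage and can move the slope substantially.

Step 1: Update the sums with the new point (n goes from 10 to 11)
Σx  = 51.51 + 17.66 = 69.17
Σy  = 376.61 + 94.29 = 470.90
Σx² = 304.0531 + 17.66² = 304.0531 + 311.8756 = 615.9287
Σxy = 2081.0302 + 17.66×94.29 = 2081.0302 + 1665.1614 = 3746.1916

Step 2: Recompute the slope with b₁ = (nΣxy − ΣxΣy) / (nΣx² − (Σx)²)
Numerator   = 11×3746.1916 − 69.17×470.90 = 41208.1076 − 32572.1530 = 8635.9546
Denominator = 11×615.9287 − 69.17² = 6775.2157 − 4784.4889 = 1990.7268
b₁(new) = 8635.9546 / 1990.7268 = 4.3381

(Same formula on the original sums: (10×2081.0302 − 51.51×376.61) / (10×304.0531 − 51.51²) = 1411.1209 / 387.2509 = 3.6439, matching the given fit.)

Step 3: Change in slope
Δβ₁ = 4.3381 − 3.6439 = +0.6942
Relative change = +0.6942 / 3.6439 × 100% = +19.1%
→ the slope increases when the point is added.

Because the point sits above the extension of the original line at a high-leverage x, it tilts the fit up.
In practice: check such a point for data-entry or measurement error; refit with and without it and report both if conclusions differ.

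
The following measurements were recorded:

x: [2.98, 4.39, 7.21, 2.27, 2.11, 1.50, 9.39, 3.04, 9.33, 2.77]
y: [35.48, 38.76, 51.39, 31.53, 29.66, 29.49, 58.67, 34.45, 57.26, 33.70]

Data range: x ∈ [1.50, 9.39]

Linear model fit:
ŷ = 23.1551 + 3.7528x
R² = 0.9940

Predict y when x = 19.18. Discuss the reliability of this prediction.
ŷ = 95.1338 (extrapolation — x = 19.18 lies outside [1.50, 9.39], so reliability is low).

Prediction calculation:
ŷ = 23.1551 + 3.7528 × 19.18
ŷ = 95.1338

Reliability:
- Data range: x ∈ [1.50, 9.39]
- Prediction point: x = 19.18 is 9.79 units above the observed range → this is EXTRAPOLATION, not interpolation

Why that matters here:
- Real relationships often flatten, saturate, or turn nonlinear at extremes
- R² describes fit only over the sampled x values; it says nothing about behaviour beyond them
- The standard error of prediction grows with (x − x̄)², and x = 19.18 is far from x̄ = 4.50

The R² = 0.9940 only validates the fit within [1.50, 9.39]; treat ŷ = 95.1338 with caution.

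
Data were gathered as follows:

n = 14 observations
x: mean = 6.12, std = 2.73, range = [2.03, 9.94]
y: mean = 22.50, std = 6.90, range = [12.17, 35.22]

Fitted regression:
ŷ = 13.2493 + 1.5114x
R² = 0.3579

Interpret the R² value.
R² = 0.3579 means 35.79% of the variation in y is explained by the linear relationship with x. This indicates a moderate fit.

R² (coefficient of determination) measures the proportion of variance in y explained by the regression model.

Here R² = 0.3579:
- Explained: 35.79% of the variation in y
- Unexplained (residual): 100% − 35.79% = 64.21%
- Rule of thumb (below 0.3 weak; 0.3 to below 0.7 moderate; 0.7 and above strong) → moderate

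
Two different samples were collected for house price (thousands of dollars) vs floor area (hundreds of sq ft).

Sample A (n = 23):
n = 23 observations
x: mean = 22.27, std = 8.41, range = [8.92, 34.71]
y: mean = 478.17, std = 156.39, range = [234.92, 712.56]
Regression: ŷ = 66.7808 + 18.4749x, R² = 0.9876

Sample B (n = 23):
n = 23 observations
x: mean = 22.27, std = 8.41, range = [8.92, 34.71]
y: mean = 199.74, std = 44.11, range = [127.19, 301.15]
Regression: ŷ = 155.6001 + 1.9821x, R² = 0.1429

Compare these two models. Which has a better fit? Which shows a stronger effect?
Model A has the better fit (R² = 0.9876 vs 0.1429). Model A shows the stronger effect (|β₁| = 18.4749 vs 1.9821).

Model Comparison:

Goodness of fit (R²):
- Model A: R² = 0.9876 → 98.76% of variance in house price explained
- Model B: R² = 0.1429 → 14.29% of variance in house price explained
- 0.9876 > 0.1429 → Model A has the better fit

Effect size (slope magnitude):
- Model A: β₁ = 18.4749 → predicted house price rises 18.4749 thousand dollars per additional hundred sq ft of floor area
- Model B: β₁ = 1.9821 → predicted house price rises 1.9821 thousand dollars per additional hundred sq ft of floor area
- |18.4749| > |1.9821| → Model A shows the stronger marginal effect

Note: R² measures how tightly points cluster around the line; β₁ measures how steep the line is — they answer different questions.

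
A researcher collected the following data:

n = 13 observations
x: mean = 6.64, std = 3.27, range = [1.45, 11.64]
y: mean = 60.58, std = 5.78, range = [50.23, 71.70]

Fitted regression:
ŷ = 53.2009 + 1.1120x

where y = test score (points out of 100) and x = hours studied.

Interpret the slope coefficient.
An increase of one hour in study time is associated with a 1.1120 points increase in predicted test score.

The slope β₁ = 1.1120 gives the rate at which the fitted test score changes with study time.

Interpretation:
- Study time up by 1 hour → predicted test score increases by 1.1120 points
- This is a linear approximation: the same per-unit change is assumed across the whole observed x range

The intercept β₀ = 53.2009 is the predicted test score when study time = 0; since the smallest observed x is 1.45, this is an extrapolation and mainly anchors the line.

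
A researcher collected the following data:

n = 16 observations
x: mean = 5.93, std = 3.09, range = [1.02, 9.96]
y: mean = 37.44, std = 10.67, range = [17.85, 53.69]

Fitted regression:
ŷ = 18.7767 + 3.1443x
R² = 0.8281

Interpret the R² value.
R² = 0.8281 means 82.81% of the variation in y is explained by the linear relationship with x. This indicates a strong fit.

The coefficient of determination R² is the fraction of the total variation in y that the fitted line accounts for.

Here R² = 0.8281:
- Explained: 82.81% of the variation in y
- Unexplained (residual): 100% − 82.81% = 17.19%
- Rule of thumb (below 0.3 weak; 0.3 to below 0.7 moderate; 0.7 and above strong) → strong

Note: R² says nothing about causation, and a high R² does not by itself mean the linear form is appropriate — check the residuals.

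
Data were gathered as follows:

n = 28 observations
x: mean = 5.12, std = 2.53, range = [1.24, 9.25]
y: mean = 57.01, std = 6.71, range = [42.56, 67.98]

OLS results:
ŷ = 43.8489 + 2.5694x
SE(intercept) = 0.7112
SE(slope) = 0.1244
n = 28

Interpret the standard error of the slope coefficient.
The slope 2.5694 is pinned down to within about ±0.1244 (one SE) by these data — relative uncertainty 4.8%, i.e. precise.

SE(β̂₁) = s / √Sxx, where s is the residual standard deviation and Sxx = Σ(x − x̄)². It is the yardstick for how far β̂₁ = 2.5694 could plausibly be from the true slope.

Relative precision:
- SE / |β̂₁| = 0.1244 / 2.5694 = 4.8%
- Rule of thumb (under 20%: precise; 20% to under 50%: moderately precise; 50% or more: imprecise) → precise

Rough 95% range (±2 SE): 2.5694 ± 0.2488 → (2.3206, 2.8182).

What drives SE(β̂₁): larger n (here n = 28) → smaller SE; wider spread of x values → smaller SE.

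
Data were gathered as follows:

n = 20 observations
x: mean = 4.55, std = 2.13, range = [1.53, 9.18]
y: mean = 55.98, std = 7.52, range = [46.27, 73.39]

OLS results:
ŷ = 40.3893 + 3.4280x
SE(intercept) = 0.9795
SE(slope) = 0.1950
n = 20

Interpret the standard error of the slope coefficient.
The slope 3.4280 is pinned down to within about ±0.1950 (one SE) by these data — relative uncertainty 5.7%, i.e. precise.

SE(β̂₁) = 0.1950 says: if we drew many samples of n = 20 from the same population and refit each time, the fitted slopes would scatter with a standard deviation of roughly 0.1950 around the true β₁.

Relative precision:
- SE / |β̂₁| = 0.1950 / 3.4280 = 5.7%
- Rule of thumb (under 20%: precise; 20% to under 50%: moderately precise; 50% or more: imprecise) → precise

Rough 95% range (±2 SE): 3.4280 ± 0.3900 → (3.0380, 3.8180).

What drives SE(β̂₁): wider spread of x values → smaller SE; more residual scatter → larger SE; larger n (here n = 20) → smaller SE.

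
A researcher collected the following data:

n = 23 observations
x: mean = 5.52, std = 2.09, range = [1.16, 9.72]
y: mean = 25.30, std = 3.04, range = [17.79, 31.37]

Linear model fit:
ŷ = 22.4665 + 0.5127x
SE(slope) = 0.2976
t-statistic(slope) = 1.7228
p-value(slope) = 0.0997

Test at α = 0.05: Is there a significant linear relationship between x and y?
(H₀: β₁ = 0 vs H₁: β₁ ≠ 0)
Fail to reject H₀: p-value = 0.0997 ≥ α = 0.05. The linear relationship is not significant at the 5% level.

Hypothesis test for the slope coefficient:

H₀: β₁ = 0 (no linear relationship)
H₁: β₁ ≠ 0 (linear relationship exists)

Test statistic: t = β̂₁ / SE(β̂₁) = 0.5127 / 0.2976 = 1.7228

With df = 21, the two-sided p-value for |t| = 1.7228 is 0.0997.

Decision rule: reject H₀ if p-value < α.
p-value = 0.0997 ≥ α = 0.05 → fail to reject H₀.

There is not sufficient evidence at the 5% significance level to conclude that a linear relationship exists between x and y.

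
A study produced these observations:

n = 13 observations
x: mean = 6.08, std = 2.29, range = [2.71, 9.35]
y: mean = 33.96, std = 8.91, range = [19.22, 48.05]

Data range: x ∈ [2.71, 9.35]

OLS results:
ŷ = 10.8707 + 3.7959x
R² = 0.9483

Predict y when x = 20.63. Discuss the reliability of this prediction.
ŷ = 89.1801, but this is extrapolation (above the data range [2.71, 9.35]) and may be unreliable.

Prediction calculation:
ŷ = 10.8707 + 3.7959 × 20.63
ŷ = 89.1801

Reliability:
- Data range: x ∈ [2.71, 9.35]
- Prediction point: x = 20.63 is 11.28 units above the observed range → this is EXTRAPOLATION, not interpolation

Why that matters here:
- The linear relationship may not hold outside the observed range
- R² describes fit only over the sampled x values; it says nothing about behaviour beyond them

The R² = 0.9483 only validates the fit within [2.71, 9.35]; treat ŷ = 89.1801 with caution.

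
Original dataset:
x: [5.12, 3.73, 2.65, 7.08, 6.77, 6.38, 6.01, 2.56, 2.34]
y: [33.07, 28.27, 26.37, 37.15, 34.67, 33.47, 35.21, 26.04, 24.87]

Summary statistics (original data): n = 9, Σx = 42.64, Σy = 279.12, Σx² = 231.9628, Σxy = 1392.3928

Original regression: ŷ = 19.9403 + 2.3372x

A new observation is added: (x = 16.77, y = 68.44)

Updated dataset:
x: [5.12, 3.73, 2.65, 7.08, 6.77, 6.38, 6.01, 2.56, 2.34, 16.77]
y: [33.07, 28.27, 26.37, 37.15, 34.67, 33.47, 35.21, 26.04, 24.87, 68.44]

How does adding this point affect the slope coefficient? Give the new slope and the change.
New slope β₁ = 2.9660 versus 2.3372 before: a change of +0.6288 (+26.9%).

The new point has HIGH LEVERAGE: x = 16.77 is far from the original mean x̄ = 42.64/9 ≈ 4.74 (original range [2.34, 7.08]).

Step 1: Update the sums with the new point (n goes from 9 to 10)
Σx  = 42.64 + 16.77 = 59.41
Σy  = 279.12 + 68.44 = 347.56
Σx² = 231.9628 + 16.77² = 231.9628 + 281.2329 = 513.1957
Σxy = 1392.3928 + 16.77×68.44 = 1392.3928 + 1147.7388 = 2540.1316

Step 2: Recompute the slope with b₁ = (nΣxy − ΣxΣy) / (nΣx² − (Σx)²)
Numerator   = 10×2540.1316 − 59.41×347.56 = 25401.3160 − 20648.5396 = 4752.7764
Denominator = 10×513.1957 − 59.41² = 5131.9570 − 3529.5481 = 1602.4089
b₁(new) = 4752.7764 / 1602.4089 = 2.9660

(Same formula on the original sums: (9×1392.3928 − 42.64×279.12) / (9×231.9628 − 42.64²) = 629.8584 / 269.4956 = 2.3372, matching the given fit.)

Step 3: Change in slope
Δβ₁ = 2.9660 − 2.3372 = +0.6288
Relative change = +0.6288 / 2.3372 × 100% = +26.9%
→ the slope increases when the point is added.

A high-leverage point only changes the slope if it is off the original line; here y = 68.44 is above the original trend, so the slope increases.
In practice: investigate whether it comes from the same population as the rest of the sample; check such a point for data-entry or measurement error.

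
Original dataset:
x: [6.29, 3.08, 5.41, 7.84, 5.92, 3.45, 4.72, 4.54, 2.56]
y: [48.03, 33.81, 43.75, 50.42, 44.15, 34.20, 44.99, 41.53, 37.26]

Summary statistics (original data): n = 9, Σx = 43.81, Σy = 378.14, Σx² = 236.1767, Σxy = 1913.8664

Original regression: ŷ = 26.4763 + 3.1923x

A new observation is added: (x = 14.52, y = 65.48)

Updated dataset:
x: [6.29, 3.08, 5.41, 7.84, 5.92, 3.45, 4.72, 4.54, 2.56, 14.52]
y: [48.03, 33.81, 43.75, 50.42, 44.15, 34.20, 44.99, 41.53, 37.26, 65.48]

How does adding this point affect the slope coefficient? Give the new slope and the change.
Adding the point moves β₁ from 3.1923 to 2.5944, i.e. it decreases by 0.5979 (-18.7%).

x = 14.52 lies well outside the original x-range [2.56, 7.84] (x̄ ≈ 4.87), so this observation has high leverage and can move the slope substantially.

Step 1: Update the sums with the new point (n goes from 9 to 10)
Σx  = 43.81 + 14.52 = 58.33
Σy  = 378.14 + 65.48 = 443.62
Σx² = 236.1767 + 14.52² = 236.1767 + 210.8304 = 447.0071
Σxy = 1913.8664 + 14.52×65.48 = 1913.8664 + 950.7696 = 2864.6360

Step 2: Recompute the slope with b₁ = (nΣxy − ΣxΣy) / (nΣx² − (Σx)²)
Numerator   = 10×2864.6360 − 58.33×443.62 = 28646.3600 − 25876.3546 = 2770.0054
Denominator = 10×447.0071 − 58.33² = 4470.0710 − 3402.3889 = 1067.6821
b₁(new) = 2770.0054 / 1067.6821 = 2.5944

(Same formula on the original sums: (9×1913.8664 − 43.81×378.14) / (9×236.1767 − 43.81²) = 658.4842 / 206.2742 = 3.1923, matching the given fit.)

Step 3: Change in slope
Δβ₁ = 2.5944 − 3.1923 = -0.5979
Relative change = -0.5979 / 3.1923 × 100% = -18.7%
→ the slope decreases when the point is added.

A high-leverage point only changes the slope if it is off the original line; here y = 65.48 is below the original trend, so the slope decreases.
In practice: check such a point for data-entry or measurement error; investigate whether it comes from the same population as the rest of the sample.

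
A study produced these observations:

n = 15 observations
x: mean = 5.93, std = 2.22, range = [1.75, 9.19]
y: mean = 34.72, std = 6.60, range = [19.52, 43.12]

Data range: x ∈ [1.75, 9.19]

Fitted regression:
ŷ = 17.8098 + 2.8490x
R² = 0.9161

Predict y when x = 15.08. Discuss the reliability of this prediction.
ŷ = 60.7727 (extrapolation — x = 15.08 lies outside [1.75, 9.19], so reliability is low).

Prediction calculation:
ŷ = 17.8098 + 2.8490 × 15.08
ŷ = 60.7727

Reliability:
- Data range: x ∈ [1.75, 9.19]
- Prediction point: x = 15.08 is 5.89 units above the observed range → this is EXTRAPOLATION, not interpolation

Why that matters here:
- There are no observations near this x to validate the fitted line there
- The linear relationship may not hold outside the observed range

The R² = 0.9161 only validates the fit within [1.75, 9.19]; treat ŷ = 60.7727 with caution.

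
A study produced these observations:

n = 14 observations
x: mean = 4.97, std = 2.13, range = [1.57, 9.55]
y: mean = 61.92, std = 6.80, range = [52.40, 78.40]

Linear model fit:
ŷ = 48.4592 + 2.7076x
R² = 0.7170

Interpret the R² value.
The model explains 71.70% of the variance in y (R² = 0.7170), leaving 28.30% unexplained; the fit is strong.

R² (coefficient of determination) measures the proportion of variance in y explained by the regression model.

Here R² = 0.7170:
- Explained: 71.70% of the variation in y
- Unexplained (residual): 100% − 71.70% = 28.30%
- Rule of thumb (below 0.3 weak; 0.3 to below 0.7 moderate; 0.7 and above strong) → strong

Calculation: R² = 1 − (SS_res / SS_tot), where SS_res is the sum of squared residuals and SS_tot the total sum of squares.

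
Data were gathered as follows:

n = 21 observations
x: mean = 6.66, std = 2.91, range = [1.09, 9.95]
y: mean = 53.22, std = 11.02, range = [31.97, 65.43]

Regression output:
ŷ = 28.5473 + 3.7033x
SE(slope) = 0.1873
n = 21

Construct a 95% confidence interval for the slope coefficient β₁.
The 95% CI for β₁ is (3.3113, 4.0953)

Confidence interval for the slope:

The 95% CI for β₁ is: β̂₁ ± t*(α/2, n-2) × SE(β̂₁)

Step 1: Find critical t-value
- Confidence level = 0.95
- Degrees of freedom = n - 2 = 21 - 2 = 19
- t*(α/2, 19) = 2.0930

Step 2: Calculate margin of error
Margin = 2.0930 × 0.1873 = 0.3920

Step 3: Construct interval
CI = 3.7033 ± 0.3920
CI = (3.3113, 4.0953)

Interpretation: We are 95% confident that the true slope β₁ lies between 3.3113 and 4.0953.
The interval does not include 0, suggesting a significant linear relationship.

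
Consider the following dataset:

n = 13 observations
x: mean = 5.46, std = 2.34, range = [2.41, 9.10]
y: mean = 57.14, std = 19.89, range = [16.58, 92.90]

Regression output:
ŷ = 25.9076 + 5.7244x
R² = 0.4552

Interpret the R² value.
The model explains 45.52% of the variance in y (R² = 0.4552), leaving 54.48% unexplained; the fit is moderate.

R² (coefficient of determination) measures the proportion of variance in y explained by the regression model.

Here R² = 0.4552:
- Explained: 45.52% of the variation in y
- Unexplained (residual): 100% − 45.52% = 54.48%
- Rule of thumb (below 0.3 weak; 0.3 to below 0.7 moderate; 0.7 and above strong) → moderate

Calculation: R² = 1 − (SS_res / SS_tot), where SS_res is the sum of squared residuals and SS_tot the total sum of squares.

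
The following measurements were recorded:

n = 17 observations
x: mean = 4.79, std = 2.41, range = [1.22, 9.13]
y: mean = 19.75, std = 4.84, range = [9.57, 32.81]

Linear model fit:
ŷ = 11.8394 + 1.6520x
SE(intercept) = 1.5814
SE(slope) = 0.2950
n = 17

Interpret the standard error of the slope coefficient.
SE(β̂₁) = 0.2950 is the estimated standard deviation of the slope estimate across repeated samples; relative to β̂₁ = 1.6520 that is 17.9%, a precise estimate.

What SE measures:
- The standard error quantifies the sampling variability of the coefficient estimate
- It is the estimated standard deviation of β̂₁ across hypothetical repeated samples of the same size
- Smaller SE → more precise estimate

Relative precision:
- SE / |β̂₁| = 0.2950 / 1.6520 = 17.9%
- Rule of thumb (under 20%: precise; 20% to under 50%: moderately precise; 50% or more: imprecise) → precise

Rough 95% range (±2 SE): 1.6520 ± 0.5900 → (1.0620, 2.2420).

What drives SE(β̂₁): wider spread of x values → smaller SE.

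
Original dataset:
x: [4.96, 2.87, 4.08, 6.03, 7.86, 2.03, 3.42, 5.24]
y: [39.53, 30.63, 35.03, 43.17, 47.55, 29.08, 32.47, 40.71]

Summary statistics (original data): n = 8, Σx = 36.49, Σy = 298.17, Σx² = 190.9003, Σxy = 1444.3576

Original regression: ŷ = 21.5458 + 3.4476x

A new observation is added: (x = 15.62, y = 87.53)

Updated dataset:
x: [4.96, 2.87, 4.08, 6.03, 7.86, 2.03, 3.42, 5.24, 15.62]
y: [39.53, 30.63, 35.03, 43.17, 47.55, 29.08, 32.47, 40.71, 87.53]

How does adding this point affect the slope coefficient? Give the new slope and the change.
New slope β₁ = 4.3432 versus 3.4476 before: a change of +0.8956 (+26.0%).

The new point has HIGH LEVERAGE: x = 15.62 is far from the original mean x̄ = 36.49/8 ≈ 4.56 (original range [2.03, 7.86]).

Step 1: Update the sums with the new point (n goes from 8 to 9)
Σx  = 36.49 + 15.62 = 52.11
Σy  = 298.17 + 87.53 = 385.70
Σx² = 190.9003 + 15.62² = 190.9003 + 243.9844 = 434.8847
Σxy = 1444.3576 + 15.62×87.53 = 1444.3576 + 1367.2186 = 2811.5762

Step 2: Recompute the slope with b₁ = (nΣxy − ΣxΣy) / (nΣx² − (Σx)²)
Numerator   = 9×2811.5762 − 52.11×385.70 = 25304.1858 − 20098.8270 = 5205.3588
Denominator = 9×434.8847 − 52.11² = 3913.9623 − 2715.4521 = 1198.5102
b₁(new) = 5205.3588 / 1198.5102 = 4.3432

(Same formula on the original sums: (8×1444.3576 − 36.49×298.17) / (8×190.9003 − 36.49²) = 674.6375 / 195.6823 = 3.4476, matching the given fit.)

Step 3: Change in slope
Δβ₁ = 4.3432 − 3.4476 = +0.8956
Relative change = +0.8956 / 3.4476 × 100% = +26.0%
→ the slope increases when the point is added.

Because the point sits above the extension of the original line at a high-leverage x, it tilts the fit up.
In practice: check such a point for data-entry or measurement error.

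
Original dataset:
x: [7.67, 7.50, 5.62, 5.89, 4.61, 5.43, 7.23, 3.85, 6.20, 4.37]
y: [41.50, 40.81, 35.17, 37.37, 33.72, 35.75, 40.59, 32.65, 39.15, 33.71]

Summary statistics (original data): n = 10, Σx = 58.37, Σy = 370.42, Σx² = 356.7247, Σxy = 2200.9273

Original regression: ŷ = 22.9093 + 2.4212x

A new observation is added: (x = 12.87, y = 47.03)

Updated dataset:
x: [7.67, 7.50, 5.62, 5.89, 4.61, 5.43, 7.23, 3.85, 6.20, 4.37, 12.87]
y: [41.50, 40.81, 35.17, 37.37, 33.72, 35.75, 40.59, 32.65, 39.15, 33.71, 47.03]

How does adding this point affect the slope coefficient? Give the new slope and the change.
The slope changes from 2.4212 to 1.6831 (change of -0.7381, or -30.5%).

The new point has HIGH LEVERAGE: x = 12.87 is far from the original mean x̄ = 58.37/10 ≈ 5.84 (original range [3.85, 7.67]).

Step 1: Update the sums with the new point (n goes from 10 to 11)
Σx  = 58.37 + 12.87 = 71.24
Σy  = 370.42 + 47.03 = 417.45
Σx² = 356.7247 + 12.87² = 356.7247 + 165.6369 = 522.3616
Σxy = 2200.9273 + 12.87×47.03 = 2200.9273 + 605.2761 = 2806.2034

Step 2: Recompute the slope with b₁ = (nΣxy − ΣxΣy) / (nΣx² − (Σx)²)
Numerator   = 11×2806.2034 − 71.24×417.45 = 30868.2374 − 29739.1380 = 1129.0994
Denominator = 11×522.3616 − 71.24² = 5745.9776 − 5075.1376 = 670.8400
b₁(new) = 1129.0994 / 670.8400 = 1.6831

(Same formula on the original sums: (10×2200.9273 − 58.37×370.42) / (10×356.7247 − 58.37²) = 387.8576 / 160.1901 = 2.4212, matching the given fit.)

Step 3: Change in slope
Δβ₁ = 1.6831 − 2.4212 = -0.7381
Relative change = -0.7381 / 2.4212 × 100% = -30.5%
→ the slope decreases when the point is added.

A high-leverage point only changes the slope if it is off the original line; here y = 47.03 is below the original trend, so the slope decreases.
In practice: refit with and without it and report both if conclusions differ; investigate whether it comes from the same population as the rest of the sample.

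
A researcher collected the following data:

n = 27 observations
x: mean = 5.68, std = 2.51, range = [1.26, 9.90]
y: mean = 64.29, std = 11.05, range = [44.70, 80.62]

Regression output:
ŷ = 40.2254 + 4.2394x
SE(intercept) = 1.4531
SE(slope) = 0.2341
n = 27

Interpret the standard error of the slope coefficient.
SE(slope) = 0.2341 measures the uncertainty in the estimated slope. The coefficient is estimated precisely (SE/|β̂₁| = 5.5%).

SE(β̂₁) = s / √Sxx, where s is the residual standard deviation and Sxx = Σ(x − x̄)². It is the yardstick for how far β̂₁ = 4.2394 could plausibly be from the true slope.

Relative precision:
- SE / |β̂₁| = 0.2341 / 4.2394 = 5.5%
- Rule of thumb (under 20%: precise; 20% to under 50%: moderately precise; 50% or more: imprecise) → precise

Link to the t-test: t = β̂₁ / SE(β̂₁) = 4.2394 / 0.2341 = 18.1094, the statistic for H₀: β₁ = 0.

What drives SE(β̂₁): wider spread of x values → smaller SE; more residual scatter → larger SE; larger n (here n = 27) → smaller SE.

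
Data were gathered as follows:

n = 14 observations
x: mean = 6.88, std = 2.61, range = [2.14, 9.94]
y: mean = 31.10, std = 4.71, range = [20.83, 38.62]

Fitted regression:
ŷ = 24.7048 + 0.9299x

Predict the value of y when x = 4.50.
ŷ = 28.8894

To predict y for x = 4.50, substitute into the regression equation:

ŷ = 24.7048 + 0.9299 × 4.50
ŷ = 24.7048 + 4.1846
ŷ = 28.8894

This is the fitted mean response at that x — an individual observation would come with a wider prediction interval.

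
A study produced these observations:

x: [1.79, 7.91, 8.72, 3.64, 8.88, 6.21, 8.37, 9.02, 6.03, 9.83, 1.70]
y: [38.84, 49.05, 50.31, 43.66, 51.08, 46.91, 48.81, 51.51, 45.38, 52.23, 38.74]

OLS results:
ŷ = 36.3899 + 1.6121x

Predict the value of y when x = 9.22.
ŷ = 51.2535

x = 9.22 lies inside the observed range [1.70, 9.83], so the fitted equation applies directly:

ŷ = 36.3899 + 1.6121 × 9.22
ŷ = 36.3899 + 14.8636
ŷ = 51.2535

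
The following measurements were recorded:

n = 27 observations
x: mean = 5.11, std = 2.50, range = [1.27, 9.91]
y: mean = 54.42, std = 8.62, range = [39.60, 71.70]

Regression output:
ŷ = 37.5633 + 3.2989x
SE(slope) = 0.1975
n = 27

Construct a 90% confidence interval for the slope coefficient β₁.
The 90% CI for β₁ is (2.9616, 3.6362)

Confidence interval for the slope:

The 90% CI for β₁ is: β̂₁ ± t*(α/2, n-2) × SE(β̂₁)

Step 1: Find critical t-value
- Confidence level = 0.9
- Degrees of freedom = n - 2 = 27 - 2 = 25
- t*(α/2, 25) = 1.7081

Step 2: Calculate margin of error
Margin = 1.7081 × 0.1975 = 0.3373

Step 3: Construct interval
CI = 3.2989 ± 0.3373
CI = (2.9616, 3.6362)

Interpretation: intervals built this way capture the true β₁ in 90% of repeated samples; here the plausible range for the per-unit effect of x on y is 2.9616 to 3.6362.
The interval does not include 0, suggesting a significant linear relationship.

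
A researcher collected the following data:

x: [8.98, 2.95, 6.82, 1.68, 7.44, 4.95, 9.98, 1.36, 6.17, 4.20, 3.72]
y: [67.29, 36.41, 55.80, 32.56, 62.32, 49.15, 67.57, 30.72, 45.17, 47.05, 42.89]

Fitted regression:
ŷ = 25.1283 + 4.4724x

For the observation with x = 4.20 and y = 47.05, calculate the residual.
Residual = 3.1376

The residual is the difference between the actual value and the predicted value:

Residual = y - ŷ

Step 1: Calculate predicted value
ŷ = 25.1283 + 4.4724 × 4.20
ŷ = 43.9124

Step 2: Calculate residual
Residual = 47.05 - 43.9124
Residual = 3.1376

Interpretation: the model underestimates the actual value by 3.1376 at this point (positive residual → observation lies above the fitted line).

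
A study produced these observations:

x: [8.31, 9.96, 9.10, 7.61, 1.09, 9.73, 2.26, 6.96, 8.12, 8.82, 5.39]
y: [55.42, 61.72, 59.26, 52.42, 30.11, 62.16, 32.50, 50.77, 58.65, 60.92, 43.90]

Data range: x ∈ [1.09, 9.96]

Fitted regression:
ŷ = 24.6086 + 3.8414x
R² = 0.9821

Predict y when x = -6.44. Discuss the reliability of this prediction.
ŷ = -0.1300, but this is extrapolation (below the data range [1.09, 9.96]) and may be unreliable.

Prediction calculation:
ŷ = 24.6086 + 3.8414 × (-6.44)
ŷ = -0.1300

Reliability:
- Data range: x ∈ [1.09, 9.96]
- Prediction point: x = -6.44 is 7.53 units below the observed range → this is EXTRAPOLATION, not interpolation

Why that matters here:
- The standard error of prediction grows with (x − x̄)², and x = -6.44 is far from x̄ = 7.03
- There are no observations near this x to validate the fitted line there

Report the number if required, but flag clearly that it is an extrapolation.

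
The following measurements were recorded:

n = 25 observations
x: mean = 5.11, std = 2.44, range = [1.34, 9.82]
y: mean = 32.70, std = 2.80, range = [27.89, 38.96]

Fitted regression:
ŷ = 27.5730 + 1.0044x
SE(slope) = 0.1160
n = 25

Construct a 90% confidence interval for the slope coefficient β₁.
The 90% CI for β₁ is (0.8056, 1.2032)

Confidence interval for the slope:

The 90% CI for β₁ is: β̂₁ ± t*(α/2, n-2) × SE(β̂₁)

Step 1: Find critical t-value
- Confidence level = 0.9
- Degrees of freedom = n - 2 = 25 - 2 = 23
- t*(α/2, 23) = 1.7139

Step 2: Calculate margin of error
Margin = 1.7139 × 0.1160 = 0.1988

Step 3: Construct interval
CI = 1.0044 ± 0.1988
CI = (0.8056, 1.2032)

Interpretation: each one-unit increase in x is associated with a change in mean y of between 0.8056 and 1.2032, with 90% confidence.
The interval does not include 0, suggesting a significant linear relationship.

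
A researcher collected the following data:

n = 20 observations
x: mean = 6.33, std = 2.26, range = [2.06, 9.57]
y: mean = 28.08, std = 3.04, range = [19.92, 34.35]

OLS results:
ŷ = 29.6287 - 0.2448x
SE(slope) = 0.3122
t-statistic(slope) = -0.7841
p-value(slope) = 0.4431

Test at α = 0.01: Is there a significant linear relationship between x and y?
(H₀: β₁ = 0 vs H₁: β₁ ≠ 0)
Fail to reject H₀: p-value = 0.4431 ≥ α = 0.01. The linear relationship is not significant at the 1% level.

Hypothesis test for the slope coefficient:

H₀: β₁ = 0 (no linear relationship)
H₁: β₁ ≠ 0 (linear relationship exists)

Test statistic: t = β̂₁ / SE(β̂₁) = -0.2448 / 0.3122 = -0.7841

The p-value (0.4431) is the probability, under H₀, of a t-statistic at least as extreme as |t| = 0.7841 (two-sided, df = n − 2 = 18).

Decision rule: reject H₀ if p-value < α.
p-value = 0.4431 ≥ α = 0.01 → fail to reject H₀.

Conclusion: the linear association between x and y is not significant at the 1% level.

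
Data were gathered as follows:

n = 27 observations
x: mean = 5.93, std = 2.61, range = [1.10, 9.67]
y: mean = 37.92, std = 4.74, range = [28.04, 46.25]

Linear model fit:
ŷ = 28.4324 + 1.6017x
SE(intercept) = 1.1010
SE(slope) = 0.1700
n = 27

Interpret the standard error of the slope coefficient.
SE(β̂₁) = 0.1700 is the estimated standard deviation of the slope estimate across repeated samples; relative to β̂₁ = 1.6017 that is 10.6%, a precise estimate.

What SE measures:
- The standard error quantifies the sampling variability of the coefficient estimate
- It is the estimated standard deviation of β̂₁ across hypothetical repeated samples of the same size
- Smaller SE → more precise estimate

Relative precision:
- SE / |β̂₁| = 0.1700 / 1.6017 = 10.6%
- Rule of thumb (under 20%: precise; 20% to under 50%: moderately precise; 50% or more: imprecise) → precise

Rough 95% range (±2 SE): 1.6017 ± 0.3400 → (1.2617, 1.9417).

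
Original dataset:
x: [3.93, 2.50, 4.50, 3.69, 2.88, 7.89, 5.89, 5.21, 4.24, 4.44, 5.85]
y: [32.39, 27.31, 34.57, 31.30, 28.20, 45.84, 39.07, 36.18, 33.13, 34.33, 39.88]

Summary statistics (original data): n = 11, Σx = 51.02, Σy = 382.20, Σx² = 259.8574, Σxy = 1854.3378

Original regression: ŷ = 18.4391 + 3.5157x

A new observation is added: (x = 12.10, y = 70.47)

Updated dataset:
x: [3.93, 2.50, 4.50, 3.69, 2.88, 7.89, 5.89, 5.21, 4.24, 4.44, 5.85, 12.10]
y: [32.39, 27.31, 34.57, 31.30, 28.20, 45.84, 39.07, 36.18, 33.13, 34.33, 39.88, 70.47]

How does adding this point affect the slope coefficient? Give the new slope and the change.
New slope β₁ = 4.3899 versus 3.5157 before: a change of +0.8742 (+24.9%).

The new point has HIGH LEVERAGE: x = 12.10 is far from the original mean x̄ = 51.02/11 ≈ 4.64 (original range [2.50, 7.89]).

Step 1: Update the sums with the new point (n goes from 11 to 12)
Σx  = 51.02 + 12.10 = 63.12
Σy  = 382.20 + 70.47 = 452.67
Σx² = 259.8574 + 12.10² = 259.8574 + 146.4100 = 406.2674
Σxy = 1854.3378 + 12.10×70.47 = 1854.3378 + 852.6870 = 2707.0248

Step 2: Recompute the slope with b₁ = (nΣxy − ΣxΣy) / (nΣx² − (Σx)²)
Numerator   = 12×2707.0248 − 63.12×452.67 = 32484.2976 − 28572.5304 = 3911.7672
Denominator = 12×406.2674 − 63.12² = 4875.2088 − 3984.1344 = 891.0744
b₁(new) = 3911.7672 / 891.0744 = 4.3899

(Same formula on the original sums: (11×1854.3378 − 51.02×382.20) / (11×259.8574 − 51.02²) = 897.8718 / 255.3910 = 3.5157, matching the given fit.)

Step 3: Change in slope
Δβ₁ = 4.3899 − 3.5157 = +0.8742
Relative change = +0.8742 / 3.5157 × 100% = +24.9%
→ the slope increases when the point is added.

A high-leverage point only changes the slope if it is off the original line; here y = 70.47 is above the original trend, so the slope increases.
In practice: examine leverage (hᵢ) and Cook's distance rather than deleting it automatically; refit with and without it and report both if conclusions differ.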